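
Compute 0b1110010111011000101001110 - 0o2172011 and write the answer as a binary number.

0b1110000101011110101000101

0o2172011 = 0b10001111010000001001 in binary.
Subtract column by column in base 2:
  0-1 → 1 (borrow)
  1-0-1 → 0
  1-0 → 1
  1-1 → 0
  0-0 → 0
  0-0 → 0
  1-0 → 1
  0-0 → 0
  1-0 → 1
  0-0 → 0
  0-1 → 1 (borrow)
  0-0-1 → 1 (borrow)
  1-1-1 → 1 (borrow)
  1-1-1 → 1 (borrow)
  0-1-1 → 0 (borrow)
  1-1-1 → 1 (borrow)
  1-0-1 → 0
  1-0 → 1
  0-0 → 0
  1-1 → 0
  0-0 → 0
  0-0 → 0
  1-0 → 1
  1-0 → 1
  1-0 → 1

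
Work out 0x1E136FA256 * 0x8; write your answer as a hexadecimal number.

Multiply each base-16 digit by 8, carrying:
  6×8 = 48 → write 0 carry 3
  5×8+3 = 43 → write B carry 2
  2×8+2 = 18 → write 2 carry 1
  A×8+1 = 81 → write 1 carry 5
  F×8+5 = 125 → write D carry 7
  6×8+7 = 55 → write 7 carry 3
  3×8+3 = 27 → write B carry 1
  1×8+1 = 9 → write 9
  E×8 = 112 → write 0 carry 7
  1×8+7 = 15 → write F

0xF09B7D12B0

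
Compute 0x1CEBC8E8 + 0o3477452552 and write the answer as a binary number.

0b111001111010100001111001010010

0x1CEBC8E8 = 0b11100111010111100100011101000 in binary.
0o3477452552 = 0b11100111111100101010101101010 in binary.
Add column by column in base 2, right to left:
  0+0 = 0
  0+1 = 1
  0+0 = 0
  1+1 = 0 carry 1
  0+0+1 = 1
  1+1 = 0 carry 1
  1+1+1 = 1 carry 1
  1+0+1 = 0 carry 1
  0+1+1 = 0 carry 1
  0+0+1 = 1
  0+1 = 1
  1+0 = 1
  0+1 = 1
  0+0 = 0
  1+1 = 0 carry 1
  1+0+1 = 0 carry 1
  1+0+1 = 0 carry 1
  1+1+1 = 1 carry 1
  0+1+1 = 0 carry 1
  1+1+1 = 1 carry 1
  0+1+1 = 0 carry 1
  1+1+1 = 1 carry 1
  1+1+1 = 1 carry 1
  1+1+1 = 1 carry 1
  0+0+1 = 1
  0+0 = 0
  1+1 = 0 carry 1
  1+1+1 = 1 carry 1
  1+1+1 = 1 carry 1
  final carry 1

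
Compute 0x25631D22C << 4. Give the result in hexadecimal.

Shifting left by 4 bits = 1 hex digit: append 1 zero.

0x25631D22C0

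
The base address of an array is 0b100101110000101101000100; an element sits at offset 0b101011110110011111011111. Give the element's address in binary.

Add column by column in base 2, right to left:
  0+1 = 1
  0+1 = 1
  1+1 = 0 carry 1
  0+1+1 = 0 carry 1
  0+1+1 = 0 carry 1
  0+0+1 = 1
  1+1 = 0 carry 1
  0+1+1 = 0 carry 1
  1+1+1 = 1 carry 1
  1+1+1 = 1 carry 1
  0+1+1 = 0 carry 1
  1+0+1 = 0 carry 1
  0+0+1 = 1
  0+1 = 1
  0+1 = 1
  0+0 = 0
  1+1 = 0 carry 1
  1+1+1 = 1 carry 1
  1+1+1 = 1 carry 1
  0+1+1 = 0 carry 1
  1+0+1 = 0 carry 1
  0+1+1 = 0 carry 1
  0+0+1 = 1
  1+1 = 0 carry 1
  final carry 1

0b1010001100111001100100011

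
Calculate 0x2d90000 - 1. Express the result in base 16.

0x2d8ffff

The trailing 4 digits are 0, so subtracting 1 borrows through: they become F and the next digit up decrements.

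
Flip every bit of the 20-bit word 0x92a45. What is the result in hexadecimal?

0x6d5ba

Each hex digit d becomes f−d:
  9→6, 2→d, a→5, 4→b, 5→a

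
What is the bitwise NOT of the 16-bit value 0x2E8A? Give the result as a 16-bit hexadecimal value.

Each hex digit d becomes F−d:
  2→D, E→1, 8→7, A→5

0xD175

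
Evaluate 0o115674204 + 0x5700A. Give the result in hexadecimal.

0o115674204 = 0x1377884 in hexadecimal.
Add column by column in base 16, right to left:
  4+A = E
  8+0 = 8
  8+0 = 8
  7+7 = E
  7+5 = C
  3+0 = 3
  1+0 = 1

0x13CE88E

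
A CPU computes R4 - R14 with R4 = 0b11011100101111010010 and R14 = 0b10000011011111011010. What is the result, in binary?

Subtract column by column in base 2:
  0-0 → 0
  1-1 → 0
  0-0 → 0
  0-1 → 1 (borrow)
  1-1-1 → 1 (borrow)
  0-0-1 → 1 (borrow)
  1-1-1 → 1 (borrow)
  1-1-1 → 1 (borrow)
  1-1-1 → 1 (borrow)
  1-1-1 → 1 (borrow)
  0-1-1 → 0 (borrow)
  1-0-1 → 0
  0-1 → 1 (borrow)
  0-1-1 → 0 (borrow)
  1-0-1 → 0
  1-0 → 1
  1-0 → 1
  0-0 → 0
  1-0 → 1
  1-1 → 0

0b1011001001111111000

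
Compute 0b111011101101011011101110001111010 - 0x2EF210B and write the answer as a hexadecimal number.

0x1DABEBB6F

0b111011101101011011101110001111010 = 0x1DDADDC7A in hexadecimal.
Subtract column by column in base 16:
  A-B → F (borrow)
  7-0-1 → 6
  C-1 → B
  D-2 → B
  D-F → E (borrow)
  A-E-1 → B (borrow)
  D-2-1 → A
  D-0 → D
  1-0 → 1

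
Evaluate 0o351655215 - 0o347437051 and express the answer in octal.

0o2216144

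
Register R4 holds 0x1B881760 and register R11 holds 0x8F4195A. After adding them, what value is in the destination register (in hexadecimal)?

0x247C30BA

Add column by column in base 16, right to left:
  0+A = A
  6+5 = B
  7+9 = 0 carry 1
  1+1+1 = 3
  8+4 = C
  8+F = 7 carry 1
  B+8+1 = 4 carry 1
  1+0+1 = 2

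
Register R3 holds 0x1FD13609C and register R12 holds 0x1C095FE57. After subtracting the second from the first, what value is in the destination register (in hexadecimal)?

Subtract column by column in base 16:
  C-7 → 5
  9-5 → 4
  0-E → 2 (borrow)
  6-F-1 → 6 (borrow)
  3-5-1 → D (borrow)
  1-9-1 → 7 (borrow)
  D-0-1 → C
  F-C → 3
  1-1 → 0

0x3C7D6245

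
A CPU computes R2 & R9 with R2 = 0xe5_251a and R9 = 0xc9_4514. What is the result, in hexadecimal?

0xc10510

AND each hex digit independently (no carries):
  e&c=c, 5&9=1, 2&4=0, 5&5=5, 1&1=1, a&4=0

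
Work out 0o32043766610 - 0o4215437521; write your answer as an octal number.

Subtract column by column in base 8:
  0-1 → 7 (borrow)
  1-2-1 → 6 (borrow)
  6-5-1 → 0
  6-7 → 7 (borrow)
  6-3-1 → 2
  7-4 → 3
  3-5 → 6 (borrow)
  4-1-1 → 2
  0-2 → 6 (borrow)
  2-4-1 → 5 (borrow)
  3-0-1 → 2

0o25626327067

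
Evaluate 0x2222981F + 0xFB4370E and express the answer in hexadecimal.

Add column by column in base 16, right to left:
  F+E = D carry 1
  1+0+1 = 2
  8+7 = F
  9+3 = C
  2+4 = 6
  2+B = D
  2+F = 1 carry 1
  2+0+1 = 3

0x31D6CF2D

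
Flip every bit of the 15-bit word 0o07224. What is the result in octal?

Each oct digit d becomes 7−d:
  0→7, 7→0, 2→5, 2→5, 4→3

0o70553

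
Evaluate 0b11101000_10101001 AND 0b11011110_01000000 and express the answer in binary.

0b1100100000000000

AND bit by bit (1 only where both bits are 1):
  1110100010101001
& 1101111001000000
= 1100100000000000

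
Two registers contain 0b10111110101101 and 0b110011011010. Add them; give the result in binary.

Add column by column in base 2, right to left:
  1+0 = 1
  0+1 = 1
  1+0 = 1
  1+1 = 0 carry 1
  0+1+1 = 0 carry 1
  1+0+1 = 0 carry 1
  0+1+1 = 0 carry 1
  1+1+1 = 1 carry 1
  1+0+1 = 0 carry 1
  1+0+1 = 0 carry 1
  1+1+1 = 1 carry 1
  1+1+1 = 1 carry 1
  0+0+1 = 1
  1+0 = 1

0b11110010000111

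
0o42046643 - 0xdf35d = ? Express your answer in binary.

0b11110100101101001000110

0o42046643 = 0b100010000100110110100011 in binary.
0xdf35d = 0b11011111001101011101 in binary.
Subtract column by column in base 2:
  1-1 → 0
  1-0 → 1
  0-1 → 1 (borrow)
  0-1-1 → 0 (borrow)
  0-1-1 → 0 (borrow)
  1-0-1 → 0
  0-1 → 1 (borrow)
  1-0-1 → 0
  1-1 → 0
  0-1 → 1 (borrow)
  1-0-1 → 0
  1-0 → 1
  0-1 → 1 (borrow)
  0-1-1 → 0 (borrow)
  1-1-1 → 1 (borrow)
  0-1-1 → 0 (borrow)
  0-1-1 → 0 (borrow)
  0-0-1 → 1 (borrow)
  0-1-1 → 0 (borrow)
  1-1-1 → 1 (borrow)
  0-0-1 → 1 (borrow)
  0-0-1 → 1 (borrow)
  0-0-1 → 1 (borrow)
  1-0-1 → 0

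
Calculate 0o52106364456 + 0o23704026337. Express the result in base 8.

0o76012413015

Add column by column in base 8, right to left:
  6+7 = 5 carry 1
  5+3+1 = 1 carry 1
  4+3+1 = 0 carry 1
  4+6+1 = 3 carry 1
  6+2+1 = 1 carry 1
  3+0+1 = 4
  6+4 = 2 carry 1
  0+0+1 = 1
  1+7 = 0 carry 1
  2+3+1 = 6
  5+2 = 7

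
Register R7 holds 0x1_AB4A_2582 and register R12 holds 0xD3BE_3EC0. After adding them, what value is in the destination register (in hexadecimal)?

0x27F086442

Add column by column in base 16, right to left:
  2+0 = 2
  8+C = 4 carry 1
  5+E+1 = 4 carry 1
  2+3+1 = 6
  A+E = 8 carry 1
  4+B+1 = 0 carry 1
  B+3+1 = F
  A+D = 7 carry 1
  1+0+1 = 2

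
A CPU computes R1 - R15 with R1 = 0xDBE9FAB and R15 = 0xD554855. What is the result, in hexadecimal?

Subtract column by column in base 16:
  B-5 → 6
  A-5 → 5
  F-8 → 7
  9-4 → 5
  E-5 → 9
  B-5 → 6
  D-D → 0

0x695756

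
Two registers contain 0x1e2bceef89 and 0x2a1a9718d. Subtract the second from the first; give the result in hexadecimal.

0x1b8a257dfc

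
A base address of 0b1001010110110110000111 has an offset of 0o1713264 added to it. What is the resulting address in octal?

0b1001010110110110000111 = 0o11266607 in octal.
Add column by column in base 8, right to left:
  7+4 = 3 carry 1
  0+6+1 = 7
  6+2 = 0 carry 1
  6+3+1 = 2 carry 1
  6+1+1 = 0 carry 1
  2+7+1 = 2 carry 1
  1+1+1 = 3
  1+0 = 1

0o13202073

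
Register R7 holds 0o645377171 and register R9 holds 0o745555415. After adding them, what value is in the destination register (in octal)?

0o1613154606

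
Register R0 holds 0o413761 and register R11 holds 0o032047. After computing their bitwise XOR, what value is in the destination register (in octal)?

XOR each oct digit independently (no carries):
  4^0=4, 1^3=2, 3^2=1, 7^0=7, 6^4=2, 1^7=6

0o421726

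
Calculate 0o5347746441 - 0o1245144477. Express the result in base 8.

0o4102601742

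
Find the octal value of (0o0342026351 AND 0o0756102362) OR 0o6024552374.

0o0342026351 AND 0o0756102362 = 0o0342002340.
Then OR with 0o6024552374.

0o6366552374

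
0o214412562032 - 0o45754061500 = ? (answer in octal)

0o146436500332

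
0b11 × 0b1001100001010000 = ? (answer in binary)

Multiply each base-2 digit by 3, carrying:
  0×3 = 0 → write 0
  0×3 = 0 → write 0
  0×3 = 0 → write 0
  0×3 = 0 → write 0
  1×3 = 3 → write 1 carry 1
  0×3+1 = 1 → write 1
  1×3 = 3 → write 1 carry 1
  0×3+1 = 1 → write 1
  0×3 = 0 → write 0
  0×3 = 0 → write 0
  0×3 = 0 → write 0
  1×3 = 3 → write 1 carry 1
  1×3+1 = 4 → write 0 carry 2
  0×3+2 = 2 → write 0 carry 1
  0×3+1 = 1 → write 1
  1×3 = 3 → write 1 carry 1
  remaining carry: 1

0b11100100011110000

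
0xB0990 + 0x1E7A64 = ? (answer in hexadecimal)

Add column by column in base 16, right to left:
  0+4 = 4
  9+6 = F
  9+A = 3 carry 1
  0+7+1 = 8
  B+E = 9 carry 1
  0+1+1 = 2

0x2983F4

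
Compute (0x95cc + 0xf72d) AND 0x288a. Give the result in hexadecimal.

0x888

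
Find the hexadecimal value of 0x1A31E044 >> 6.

6 bits is not a whole number of base-16 digits; in binary: 11010001100011110000001000100 >> 6 = 11010001100011110000001.

0x68C781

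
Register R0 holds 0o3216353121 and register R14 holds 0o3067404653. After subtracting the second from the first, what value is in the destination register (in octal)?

Subtract column by column in base 8:
  1-3 → 6 (borrow)
  2-5-1 → 4 (borrow)
  1-6-1 → 2 (borrow)
  3-4-1 → 6 (borrow)
  5-0-1 → 4
  3-4 → 7 (borrow)
  6-7-1 → 6 (borrow)
  1-6-1 → 2 (borrow)
  2-0-1 → 1
  3-3 → 0

0o126746246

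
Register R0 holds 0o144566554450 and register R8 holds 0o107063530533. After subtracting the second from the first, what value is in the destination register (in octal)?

Subtract column by column in base 8:
  0-3 → 5 (borrow)
  5-3-1 → 1
  4-5 → 7 (borrow)
  4-0-1 → 3
  5-3 → 2
  5-5 → 0
  6-3 → 3
  6-6 → 0
  5-0 → 5
  4-7 → 5 (borrow)
  4-0-1 → 3
  1-1 → 0

0o35503023715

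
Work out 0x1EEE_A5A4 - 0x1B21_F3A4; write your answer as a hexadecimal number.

Subtract column by column in base 16:
  4-4 → 0
  A-A → 0
  5-3 → 2
  A-F → B (borrow)
  E-1-1 → C
  E-2 → C
  E-B → 3
  1-1 → 0

0x3CCB200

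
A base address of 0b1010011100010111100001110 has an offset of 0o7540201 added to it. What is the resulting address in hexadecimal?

0x16cef8f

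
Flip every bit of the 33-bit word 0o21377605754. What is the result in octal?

0o56400172023

Each oct digit d becomes 7−d:
  2→5, 1→6, 3→4, 7→0, 7→0, 6→1, 0→7, 5→2, 7→0, 5→2, 4→3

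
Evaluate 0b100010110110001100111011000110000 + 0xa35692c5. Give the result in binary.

0xa35692c5 = 0b10100011010101101001001011000101 in binary.
Add column by column in base 2, right to left:
  0+1 = 1
  0+0 = 0
  0+1 = 1
  0+0 = 0
  1+0 = 1
  1+0 = 1
  0+1 = 1
  0+1 = 1
  0+0 = 0
  1+1 = 0 carry 1
  1+0+1 = 0 carry 1
  0+0+1 = 1
  1+1 = 0 carry 1
  1+0+1 = 0 carry 1
  1+0+1 = 0 carry 1
  0+1+1 = 0 carry 1
  0+0+1 = 1
  1+1 = 0 carry 1
  1+1+1 = 1 carry 1
  0+0+1 = 1
  0+1 = 1
  0+0 = 0
  1+1 = 0 carry 1
  1+0+1 = 0 carry 1
  0+1+1 = 0 carry 1
  1+1+1 = 1 carry 1
  1+0+1 = 0 carry 1
  0+0+1 = 1
  1+0 = 1
  0+1 = 1
  0+0 = 0
  0+1 = 1
  1+0 = 1

0b110111010000111010000100011110101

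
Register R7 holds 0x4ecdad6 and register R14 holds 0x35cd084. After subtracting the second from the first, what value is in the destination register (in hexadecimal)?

0x1900a52

Subtract column by column in base 16:
  6-4 → 2
  d-8 → 5
  a-0 → a
  d-d → 0
  c-c → 0
  e-5 → 9
  4-3 → 1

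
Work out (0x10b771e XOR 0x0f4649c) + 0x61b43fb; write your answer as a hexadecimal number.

First 0x10b771e XOR 0x0f4649c = 0x1ff1382.
Add column by column in base 16, right to left:
  2+b = d
  8+f = 7 carry 1
  3+3+1 = 7
  1+4 = 5
  f+b = a carry 1
  f+1+1 = 1 carry 1
  1+6+1 = 8

0x81a577d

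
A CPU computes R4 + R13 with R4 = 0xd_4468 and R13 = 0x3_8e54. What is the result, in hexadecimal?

Add column by column in base 16, right to left:
  8+4 = c
  6+5 = b
  4+e = 2 carry 1
  4+8+1 = d
  d+3 = 0 carry 1
  final carry 1

0x10d2bc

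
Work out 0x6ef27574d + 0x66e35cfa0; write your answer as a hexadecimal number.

0xd5d5d26ed

Add column by column in base 16, right to left:
  d+0 = d
  4+a = e
  7+f = 6 carry 1
  5+c+1 = 2 carry 1
  7+5+1 = d
  2+3 = 5
  f+e = d carry 1
  e+6+1 = 5 carry 1
  6+6+1 = d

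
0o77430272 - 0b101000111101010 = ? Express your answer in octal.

0o77357320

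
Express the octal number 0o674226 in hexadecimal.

0x37896

Each octal digit is 3 bits: 6=110 7=111 4=100 2=010 2=010 6=110.
Group the bits into nibbles: 0011 0111 1000 1001 0110 → 37896.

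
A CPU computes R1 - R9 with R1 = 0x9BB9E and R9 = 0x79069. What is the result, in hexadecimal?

0x22B35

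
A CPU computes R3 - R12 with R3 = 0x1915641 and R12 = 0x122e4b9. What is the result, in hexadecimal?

0x6e7188

Subtract column by column in base 16:
  1-9 → 8 (borrow)
  4-b-1 → 8 (borrow)
  6-4-1 → 1
  5-e → 7 (borrow)
  1-2-1 → e (borrow)
  9-2-1 → 6
  1-1 → 0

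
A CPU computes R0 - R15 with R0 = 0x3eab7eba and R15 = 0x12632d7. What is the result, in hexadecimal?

0x3d854be3

Subtract column by column in base 16:
  a-7 → 3
  b-d → e (borrow)
  e-2-1 → b
  7-3 → 4
  b-6 → 5
  a-2 → 8
  e-1 → d
  3-0 → 3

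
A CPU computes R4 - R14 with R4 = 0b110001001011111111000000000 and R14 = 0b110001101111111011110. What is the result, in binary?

0b110000011010001111000100010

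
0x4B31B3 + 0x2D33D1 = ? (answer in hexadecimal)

0x786584

Add column by column in base 16, right to left:
  3+1 = 4
  B+D = 8 carry 1
  1+3+1 = 5
  3+3 = 6
  B+D = 8 carry 1
  4+2+1 = 7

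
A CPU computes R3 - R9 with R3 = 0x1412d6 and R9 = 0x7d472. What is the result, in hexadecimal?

Subtract column by column in base 16:
  6-2 → 4
  d-7 → 6
  2-4 → e (borrow)
  1-d-1 → 3 (borrow)
  4-7-1 → c (borrow)
  1-0-1 → 0

0xc3e64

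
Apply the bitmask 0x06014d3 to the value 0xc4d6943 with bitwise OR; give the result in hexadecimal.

OR each hex digit independently (no carries):
  c|0=c, 4|6=6, d|0=d, 6|1=7, 9|4=d, 4|d=d, 3|3=3

0xc6d7dd3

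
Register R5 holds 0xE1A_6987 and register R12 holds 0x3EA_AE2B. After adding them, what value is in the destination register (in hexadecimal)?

0x120517B2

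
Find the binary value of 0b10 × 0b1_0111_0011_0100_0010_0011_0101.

Multiply each base-2 digit by 2, carrying:
  1×2 = 2 → write 0 carry 1
  0×2+1 = 1 → write 1
  1×2 = 2 → write 0 carry 1
  0×2+1 = 1 → write 1
  1×2 = 2 → write 0 carry 1
  1×2+1 = 3 → write 1 carry 1
  0×2+1 = 1 → write 1
  0×2 = 0 → write 0
  0×2 = 0 → write 0
  1×2 = 2 → write 0 carry 1
  0×2+1 = 1 → write 1
  0×2 = 0 → write 0
  0×2 = 0 → write 0
  0×2 = 0 → write 0
  1×2 = 2 → write 0 carry 1
  0×2+1 = 1 → write 1
  1×2 = 2 → write 0 carry 1
  1×2+1 = 3 → write 1 carry 1
  0×2+1 = 1 → write 1
  0×2 = 0 → write 0
  1×2 = 2 → write 0 carry 1
  1×2+1 = 3 → write 1 carry 1
  1×2+1 = 3 → write 1 carry 1
  0×2+1 = 1 → write 1
  1×2 = 2 → write 0 carry 1
  remaining carry: 1

0b10111001101000010001101010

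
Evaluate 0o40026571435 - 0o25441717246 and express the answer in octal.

0o12364652167

Subtract column by column in base 8:
  5-6 → 7 (borrow)
  3-4-1 → 6 (borrow)
  4-2-1 → 1
  1-7 → 2 (borrow)
  7-1-1 → 5
  5-7 → 6 (borrow)
  6-1-1 → 4
  2-4 → 6 (borrow)
  0-4-1 → 3 (borrow)
  0-5-1 → 2 (borrow)
  4-2-1 → 1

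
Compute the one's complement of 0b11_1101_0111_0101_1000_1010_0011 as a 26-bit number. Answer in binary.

0b00001010001010011101011100

Invert each bit: 11110101110101100010100011 → 00001010001010011101011100.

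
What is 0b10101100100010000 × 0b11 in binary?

Multiply each base-2 digit by 3, carrying:
  0×3 = 0 → write 0
  0×3 = 0 → write 0
  0×3 = 0 → write 0
  0×3 = 0 → write 0
  1×3 = 3 → write 1 carry 1
  0×3+1 = 1 → write 1
  0×3 = 0 → write 0
  0×3 = 0 → write 0
  1×3 = 3 → write 1 carry 1
  0×3+1 = 1 → write 1
  0×3 = 0 → write 0
  1×3 = 3 → write 1 carry 1
  1×3+1 = 4 → write 0 carry 2
  0×3+2 = 2 → write 0 carry 1
  1×3+1 = 4 → write 0 carry 2
  0×3+2 = 2 → write 0 carry 1
  1×3+1 = 4 → write 0 carry 2
  remaining carry: 10

0b1000000101100110000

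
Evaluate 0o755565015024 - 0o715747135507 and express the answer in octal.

0o37615657315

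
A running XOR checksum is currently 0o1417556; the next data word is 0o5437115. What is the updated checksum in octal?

XOR each oct digit independently (no carries):
  1^5=4, 4^4=0, 1^3=2, 7^7=0, 5^1=4, 5^1=4, 6^5=3

0o4020443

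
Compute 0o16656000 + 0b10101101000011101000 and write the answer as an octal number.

0b10101101000011101000 = 0o2550350 in octal.
Add column by column in base 8, right to left:
  0+0 = 0
  0+5 = 5
  0+3 = 3
  6+0 = 6
  5+5 = 2 carry 1
  6+5+1 = 4 carry 1
  6+2+1 = 1 carry 1
  1+0+1 = 2

0o21426350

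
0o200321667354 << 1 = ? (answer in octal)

0o400643556730

1 bits is not a whole number of base-8 digits; in binary: 10000000011010001110110111011101100 << 1 = 100000000110100011101101110111011000.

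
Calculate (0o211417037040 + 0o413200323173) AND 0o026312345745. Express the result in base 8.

0o24212340201

Add column by column in base 8, right to left:
  0+3 = 3
  4+7 = 3 carry 1
  0+1+1 = 2
  7+3 = 2 carry 1
  3+2+1 = 6
  0+3 = 3
  7+0 = 7
  1+0 = 1
  4+2 = 6
  1+3 = 4
  1+1 = 2
  2+4 = 6
Sum = 0o624617362233; now AND with 0o026312345745:
  6&0=0, 2&2=2, 4&6=4, 6&3=2, 1&1=1, 7&2=2, 3&3=3, 6&4=4, 2&5=0, 2&7=2, 3&4=0, 3&5=1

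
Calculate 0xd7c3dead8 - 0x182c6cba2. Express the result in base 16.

0xbf9771f36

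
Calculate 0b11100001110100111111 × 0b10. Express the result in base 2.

0b111000011101001111110

Multiply each base-2 digit by 2, carrying:
  1×2 = 2 → write 0 carry 1
  1×2+1 = 3 → write 1 carry 1
  1×2+1 = 3 → write 1 carry 1
  1×2+1 = 3 → write 1 carry 1
  1×2+1 = 3 → write 1 carry 1
  1×2+1 = 3 → write 1 carry 1
  0×2+1 = 1 → write 1
  0×2 = 0 → write 0
  1×2 = 2 → write 0 carry 1
  0×2+1 = 1 → write 1
  1×2 = 2 → write 0 carry 1
  1×2+1 = 3 → write 1 carry 1
  1×2+1 = 3 → write 1 carry 1
  0×2+1 = 1 → write 1
  0×2 = 0 → write 0
  0×2 = 0 → write 0
  0×2 = 0 → write 0
  1×2 = 2 → write 0 carry 1
  1×2+1 = 3 → write 1 carry 1
  1×2+1 = 3 → write 1 carry 1
  remaining carry: 1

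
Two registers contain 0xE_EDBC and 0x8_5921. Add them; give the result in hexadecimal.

0x1746DD

Add column by column in base 16, right to left:
  C+1 = D
  B+2 = D
  D+9 = 6 carry 1
  E+5+1 = 4 carry 1
  E+8+1 = 7 carry 1
  final carry 1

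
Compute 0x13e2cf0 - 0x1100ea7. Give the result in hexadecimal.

Subtract column by column in base 16:
  0-7 → 9 (borrow)
  f-a-1 → 4
  c-e → e (borrow)
  2-0-1 → 1
  e-0 → e
  3-1 → 2
  1-1 → 0

0x2e1e49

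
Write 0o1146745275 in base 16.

Each octal digit is 3 bits: 1=001 1=001 4=100 6=110 7=111 4=100 5=101 2=010 7=111 5=101.
Group the bits into nibbles: 1001 1001 1011 1100 1010 1011 1101 → 99BCABD.

0x99BCABD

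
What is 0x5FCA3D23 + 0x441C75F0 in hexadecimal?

Add column by column in base 16, right to left:
  3+0 = 3
  2+F = 1 carry 1
  D+5+1 = 3 carry 1
  3+7+1 = B
  A+C = 6 carry 1
  C+1+1 = E
  F+4 = 3 carry 1
  5+4+1 = A

0xA3E6B313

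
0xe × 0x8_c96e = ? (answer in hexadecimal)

0x7b0404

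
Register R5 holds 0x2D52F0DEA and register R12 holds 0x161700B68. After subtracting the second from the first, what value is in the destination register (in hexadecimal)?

0x173BF0282

Subtract column by column in base 16:
  A-8 → 2
  E-6 → 8
  D-B → 2
  0-0 → 0
  F-0 → F
  2-7 → B (borrow)
  5-1-1 → 3
  D-6 → 7
  2-1 → 1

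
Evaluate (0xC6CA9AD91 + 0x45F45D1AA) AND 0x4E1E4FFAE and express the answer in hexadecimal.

0xC1E47F2A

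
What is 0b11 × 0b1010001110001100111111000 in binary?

0b11110101010100110111101000

Multiply each base-2 digit by 3, carrying:
  0×3 = 0 → write 0
  0×3 = 0 → write 0
  0×3 = 0 → write 0
  1×3 = 3 → write 1 carry 1
  1×3+1 = 4 → write 0 carry 2
  1×3+2 = 5 → write 1 carry 2
  1×3+2 = 5 → write 1 carry 2
  1×3+2 = 5 → write 1 carry 2
  1×3+2 = 5 → write 1 carry 2
  0×3+2 = 2 → write 0 carry 1
  0×3+1 = 1 → write 1
  1×3 = 3 → write 1 carry 1
  1×3+1 = 4 → write 0 carry 2
  0×3+2 = 2 → write 0 carry 1
  0×3+1 = 1 → write 1
  0×3 = 0 → write 0
  1×3 = 3 → write 1 carry 1
  1×3+1 = 4 → write 0 carry 2
  1×3+2 = 5 → write 1 carry 2
  0×3+2 = 2 → write 0 carry 1
  0×3+1 = 1 → write 1
  0×3 = 0 → write 0
  1×3 = 3 → write 1 carry 1
  0×3+1 = 1 → write 1
  1×3 = 3 → write 1 carry 1
  remaining carry: 1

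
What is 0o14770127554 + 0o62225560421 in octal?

Add column by column in base 8, right to left:
  4+1 = 5
  5+2 = 7
  5+4 = 1 carry 1
  7+0+1 = 0 carry 1
  2+6+1 = 1 carry 1
  1+5+1 = 7
  0+5 = 5
  7+2 = 1 carry 1
  7+2+1 = 2 carry 1
  4+2+1 = 7
  1+6 = 7

0o77215710175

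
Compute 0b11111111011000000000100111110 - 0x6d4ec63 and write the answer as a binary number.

0x6d4ec63 = 0b110110101001110110001100011 in binary.
Subtract column by column in base 2:
  0-1 → 1 (borrow)
  1-1-1 → 1 (borrow)
  1-0-1 → 0
  1-0 → 1
  1-0 → 1
  1-1 → 0
  0-1 → 1 (borrow)
  0-0-1 → 1 (borrow)
  1-0-1 → 0
  0-0 → 0
  0-1 → 1 (borrow)
  0-1-1 → 0 (borrow)
  0-0-1 → 1 (borrow)
  0-1-1 → 0 (borrow)
  0-1-1 → 0 (borrow)
  0-1-1 → 0 (borrow)
  0-0-1 → 1 (borrow)
  0-0-1 → 1 (borrow)
  1-1-1 → 1 (borrow)
  1-0-1 → 0
  0-1 → 1 (borrow)
  1-0-1 → 0
  1-1 → 0
  1-1 → 0
  1-0 → 1
  1-1 → 0
  1-1 → 0
  1-0 → 1
  1-0 → 1

0b11001000101110001010011011011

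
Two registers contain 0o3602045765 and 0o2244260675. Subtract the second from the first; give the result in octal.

Subtract column by column in base 8:
  5-5 → 0
  6-7 → 7 (borrow)
  7-6-1 → 0
  5-0 → 5
  4-6 → 6 (borrow)
  0-2-1 → 5 (borrow)
  2-4-1 → 5 (borrow)
  0-4-1 → 3 (borrow)
  6-2-1 → 3
  3-2 → 1

0o1335565070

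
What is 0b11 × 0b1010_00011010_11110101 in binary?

Multiply each base-2 digit by 3, carrying:
  1×3 = 3 → write 1 carry 1
  0×3+1 = 1 → write 1
  1×3 = 3 → write 1 carry 1
  0×3+1 = 1 → write 1
  1×3 = 3 → write 1 carry 1
  1×3+1 = 4 → write 0 carry 2
  1×3+2 = 5 → write 1 carry 2
  1×3+2 = 5 → write 1 carry 2
  0×3+2 = 2 → write 0 carry 1
  1×3+1 = 4 → write 0 carry 2
  0×3+2 = 2 → write 0 carry 1
  1×3+1 = 4 → write 0 carry 2
  1×3+2 = 5 → write 1 carry 2
  0×3+2 = 2 → write 0 carry 1
  0×3+1 = 1 → write 1
  0×3 = 0 → write 0
  0×3 = 0 → write 0
  1×3 = 3 → write 1 carry 1
  0×3+1 = 1 → write 1
  1×3 = 3 → write 1 carry 1
  remaining carry: 1

0b111100101000011011111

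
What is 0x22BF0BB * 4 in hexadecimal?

0x8AFC2EC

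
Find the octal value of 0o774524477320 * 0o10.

0o7745244773200

Multiply each base-8 digit by 8, carrying:
  0×8 = 0 → write 0
  2×8 = 16 → write 0 carry 2
  3×8+2 = 26 → write 2 carry 3
  7×8+3 = 59 → write 3 carry 7
  7×8+7 = 63 → write 7 carry 7
  4×8+7 = 39 → write 7 carry 4
  4×8+4 = 36 → write 4 carry 4
  2×8+4 = 20 → write 4 carry 2
  5×8+2 = 42 → write 2 carry 5
  4×8+5 = 37 → write 5 carry 4
  7×8+4 = 60 → write 4 carry 7
  7×8+7 = 63 → write 7 carry 7
  remaining carry: 7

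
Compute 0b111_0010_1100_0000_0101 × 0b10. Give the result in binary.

0b11100101100000001010

Multiply each base-2 digit by 2, carrying:
  1×2 = 2 → write 0 carry 1
  0×2+1 = 1 → write 1
  1×2 = 2 → write 0 carry 1
  0×2+1 = 1 → write 1
  0×2 = 0 → write 0
  0×2 = 0 → write 0
  0×2 = 0 → write 0
  0×2 = 0 → write 0
  0×2 = 0 → write 0
  0×2 = 0 → write 0
  1×2 = 2 → write 0 carry 1
  1×2+1 = 3 → write 1 carry 1
  0×2+1 = 1 → write 1
  1×2 = 2 → write 0 carry 1
  0×2+1 = 1 → write 1
  0×2 = 0 → write 0
  1×2 = 2 → write 0 carry 1
  1×2+1 = 3 → write 1 carry 1
  1×2+1 = 3 → write 1 carry 1
  remaining carry: 1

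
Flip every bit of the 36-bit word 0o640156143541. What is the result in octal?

0o137621634236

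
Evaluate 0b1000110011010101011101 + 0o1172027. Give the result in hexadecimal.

0b1000110011010101011101 = 0x23355D in hexadecimal.
0o1172027 = 0x4F417 in hexadecimal.
Add column by column in base 16, right to left:
  D+7 = 4 carry 1
  5+1+1 = 7
  5+4 = 9
  3+F = 2 carry 1
  3+4+1 = 8
  2+0 = 2

0x282974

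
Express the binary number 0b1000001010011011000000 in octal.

Group the bits in threes: 001 000 001 010 011 011 000 000 → 10123300.

0o10123300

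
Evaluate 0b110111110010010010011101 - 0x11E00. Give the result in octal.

0o67403235

0b110111110010010010011101 = 0o67622235 in octal.
0x11E00 = 0o217000 in octal.
Subtract column by column in base 8:
  5-0 → 5
  3-0 → 3
  2-0 → 2
  2-7 → 3 (borrow)
  2-1-1 → 0
  6-2 → 4
  7-0 → 7
  6-0 → 6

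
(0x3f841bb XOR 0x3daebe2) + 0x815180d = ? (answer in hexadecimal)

First 0x3f841bb XOR 0x3daebe2 = 0x022aa59.
Add column by column in base 16, right to left:
  9+d = 6 carry 1
  5+0+1 = 6
  a+8 = 2 carry 1
  a+1+1 = c
  2+5 = 7
  2+1 = 3
  0+8 = 8

0x837c266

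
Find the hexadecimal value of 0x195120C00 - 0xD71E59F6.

Subtract column by column in base 16:
  0-6 → A (borrow)
  0-F-1 → 0 (borrow)
  C-9-1 → 2
  0-5 → B (borrow)
  2-E-1 → 3 (borrow)
  1-1-1 → F (borrow)
  5-7-1 → D (borrow)
  9-D-1 → B (borrow)
  1-0-1 → 0

0xBDF3B20A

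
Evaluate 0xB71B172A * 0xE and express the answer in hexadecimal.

0xA037B444C

Multiply each base-16 digit by 14, carrying:
  A×14 = 140 → write C carry 8
  2×14+8 = 36 → write 4 carry 2
  7×14+2 = 100 → write 4 carry 6
  1×14+6 = 20 → write 4 carry 1
  B×14+1 = 155 → write B carry 9
  1×14+9 = 23 → write 7 carry 1
  7×14+1 = 99 → write 3 carry 6
  B×14+6 = 160 → write 0 carry 10
  remaining carry: A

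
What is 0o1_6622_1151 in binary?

Each octal digit is 3 bits: 1=001 6=110 6=110 2=010 2=010 1=001 1=001 5=101 1=001.

0b1110110010010001001101001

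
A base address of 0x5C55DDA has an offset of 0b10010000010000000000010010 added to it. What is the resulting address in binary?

0x5C55DDA = 0b101110001010101110111011010 in binary.
Add column by column in base 2, right to left:
  0+0 = 0
  1+1 = 0 carry 1
  0+0+1 = 1
  1+0 = 1
  1+1 = 0 carry 1
  0+0+1 = 1
  1+0 = 1
  1+0 = 1
  1+0 = 1
  0+0 = 0
  1+0 = 1
  1+0 = 1
  1+0 = 1
  0+0 = 0
  1+0 = 1
  0+0 = 0
  1+1 = 0 carry 1
  0+0+1 = 1
  1+0 = 1
  0+0 = 0
  0+0 = 0
  0+0 = 0
  1+1 = 0 carry 1
  1+0+1 = 0 carry 1
  1+0+1 = 0 carry 1
  0+1+1 = 0 carry 1
  1+0+1 = 0 carry 1
  final carry 1

0b1000000001100101110111101100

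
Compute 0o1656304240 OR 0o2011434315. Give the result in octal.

0o3657734355

OR each oct digit independently (no carries):
  1|2=3, 6|0=6, 5|1=5, 6|1=7, 3|4=7, 0|3=3, 4|4=4, 2|3=3, 4|1=5, 0|5=5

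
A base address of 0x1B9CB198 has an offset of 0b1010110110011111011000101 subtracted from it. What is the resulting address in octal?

0x1B9CB198 = 0o3347130630 in octal.
0b1010110110011111011000101 = 0o126637305 in octal.
Subtract column by column in base 8:
  0-5 → 3 (borrow)
  3-0-1 → 2
  6-3 → 3
  0-7 → 1 (borrow)
  3-3-1 → 7 (borrow)
  1-6-1 → 2 (borrow)
  7-6-1 → 0
  4-2 → 2
  3-1 → 2
  3-0 → 3

0o3220271323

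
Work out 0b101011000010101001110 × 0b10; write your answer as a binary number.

0b1010110000101010011100

Multiply each base-2 digit by 2, carrying:
  0×2 = 0 → write 0
  1×2 = 2 → write 0 carry 1
  1×2+1 = 3 → write 1 carry 1
  1×2+1 = 3 → write 1 carry 1
  0×2+1 = 1 → write 1
  0×2 = 0 → write 0
  1×2 = 2 → write 0 carry 1
  0×2+1 = 1 → write 1
  1×2 = 2 → write 0 carry 1
  0×2+1 = 1 → write 1
  1×2 = 2 → write 0 carry 1
  0×2+1 = 1 → write 1
  0×2 = 0 → write 0
  0×2 = 0 → write 0
  0×2 = 0 → write 0
  1×2 = 2 → write 0 carry 1
  1×2+1 = 3 → write 1 carry 1
  0×2+1 = 1 → write 1
  1×2 = 2 → write 0 carry 1
  0×2+1 = 1 → write 1
  1×2 = 2 → write 0 carry 1
  remaining carry: 1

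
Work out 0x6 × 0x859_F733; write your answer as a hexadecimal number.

Multiply each base-16 digit by 6, carrying:
  3×6 = 18 → write 2 carry 1
  3×6+1 = 19 → write 3 carry 1
  7×6+1 = 43 → write B carry 2
  F×6+2 = 92 → write C carry 5
  9×6+5 = 59 → write B carry 3
  5×6+3 = 33 → write 1 carry 2
  8×6+2 = 50 → write 2 carry 3
  remaining carry: 3

0x321BCB32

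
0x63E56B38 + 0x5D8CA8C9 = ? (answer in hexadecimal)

0xC1721401

Add column by column in base 16, right to left:
  8+9 = 1 carry 1
  3+C+1 = 0 carry 1
  B+8+1 = 4 carry 1
  6+A+1 = 1 carry 1
  5+C+1 = 2 carry 1
  E+8+1 = 7 carry 1
  3+D+1 = 1 carry 1
  6+5+1 = C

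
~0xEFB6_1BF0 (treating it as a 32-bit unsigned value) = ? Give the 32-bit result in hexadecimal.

0x1049E40F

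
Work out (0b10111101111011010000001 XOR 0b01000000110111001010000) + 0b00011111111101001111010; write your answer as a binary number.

0b100011101001001101001011

First 0b10111101111011010000001 XOR 0b01000000110111001010000 = 0b11111101001100011010001.
Add column by column in base 2, right to left:
  1+0 = 1
  0+1 = 1
  0+0 = 0
  0+1 = 1
  1+1 = 0 carry 1
  0+1+1 = 0 carry 1
  1+1+1 = 1 carry 1
  1+0+1 = 0 carry 1
  0+0+1 = 1
  0+1 = 1
  0+0 = 0
  1+1 = 0 carry 1
  1+1+1 = 1 carry 1
  0+1+1 = 0 carry 1
  0+1+1 = 0 carry 1
  1+1+1 = 1 carry 1
  0+1+1 = 0 carry 1
  1+1+1 = 1 carry 1
  1+1+1 = 1 carry 1
  1+1+1 = 1 carry 1
  1+0+1 = 0 carry 1
  1+0+1 = 0 carry 1
  1+0+1 = 0 carry 1
  final carry 1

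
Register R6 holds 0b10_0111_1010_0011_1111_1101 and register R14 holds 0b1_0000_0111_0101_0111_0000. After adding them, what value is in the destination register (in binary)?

0b1110000001100101101101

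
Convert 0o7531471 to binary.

Each octal digit is 3 bits: 7=111 5=101 3=011 1=001 4=100 7=111 1=001.

0b111101011001100111001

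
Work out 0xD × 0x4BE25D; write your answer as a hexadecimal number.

Multiply each base-16 digit by 13, carrying:
  D×13 = 169 → write 9 carry 10
  5×13+10 = 75 → write B carry 4
  2×13+4 = 30 → write E carry 1
  E×13+1 = 183 → write 7 carry 11
  B×13+11 = 154 → write A carry 9
  4×13+9 = 61 → write D carry 3
  remaining carry: 3

0x3DA7EB9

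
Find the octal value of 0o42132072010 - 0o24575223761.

Subtract column by column in base 8:
  0-1 → 7 (borrow)
  1-6-1 → 2 (borrow)
  0-7-1 → 0 (borrow)
  2-3-1 → 6 (borrow)
  7-2-1 → 4
  0-2 → 6 (borrow)
  2-5-1 → 4 (borrow)
  3-7-1 → 3 (borrow)
  1-5-1 → 3 (borrow)
  2-4-1 → 5 (borrow)
  4-2-1 → 1

0o15334646027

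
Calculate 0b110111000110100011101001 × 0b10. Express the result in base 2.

Multiply each base-2 digit by 2, carrying:
  1×2 = 2 → write 0 carry 1
  0×2+1 = 1 → write 1
  0×2 = 0 → write 0
  1×2 = 2 → write 0 carry 1
  0×2+1 = 1 → write 1
  1×2 = 2 → write 0 carry 1
  1×2+1 = 3 → write 1 carry 1
  1×2+1 = 3 → write 1 carry 1
  0×2+1 = 1 → write 1
  0×2 = 0 → write 0
  0×2 = 0 → write 0
  1×2 = 2 → write 0 carry 1
  0×2+1 = 1 → write 1
  1×2 = 2 → write 0 carry 1
  1×2+1 = 3 → write 1 carry 1
  0×2+1 = 1 → write 1
  0×2 = 0 → write 0
  0×2 = 0 → write 0
  1×2 = 2 → write 0 carry 1
  1×2+1 = 3 → write 1 carry 1
  1×2+1 = 3 → write 1 carry 1
  0×2+1 = 1 → write 1
  1×2 = 2 → write 0 carry 1
  1×2+1 = 3 → write 1 carry 1
  remaining carry: 1

0b1101110001101000111010010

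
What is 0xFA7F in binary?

0b1111101001111111

Expand each hex digit to 4 bits: F=1111 A=1010 7=0111 F=1111.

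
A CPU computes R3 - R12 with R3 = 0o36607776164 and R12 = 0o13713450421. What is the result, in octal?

Subtract column by column in base 8:
  4-1 → 3
  6-2 → 4
  1-4 → 5 (borrow)
  6-0-1 → 5
  7-5 → 2
  7-4 → 3
  7-3 → 4
  0-1 → 7 (borrow)
  6-7-1 → 6 (borrow)
  6-3-1 → 2
  3-1 → 2

0o22674325543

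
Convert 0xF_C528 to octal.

0o3742450

Expand each hex digit to 4 bits: F=1111 C=1100 5=0101 2=0010 8=1000.
Group the bits in threes: 011 111 100 010 100 101 000 → 3742450.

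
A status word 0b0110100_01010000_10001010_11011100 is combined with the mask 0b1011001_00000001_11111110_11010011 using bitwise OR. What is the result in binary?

0b1111101010100011111111011011111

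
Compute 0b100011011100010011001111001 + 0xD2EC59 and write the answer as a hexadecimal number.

0x54112D2

0b100011011100010011001111001 = 0x46E2679 in hexadecimal.
Add column by column in base 16, right to left:
  9+9 = 2 carry 1
  7+5+1 = D
  6+C = 2 carry 1
  2+E+1 = 1 carry 1
  E+2+1 = 1 carry 1
  6+D+1 = 4 carry 1
  4+0+1 = 5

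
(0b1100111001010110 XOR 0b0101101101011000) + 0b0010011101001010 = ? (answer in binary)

0b1011110001011000

First 0b1100111001010110 XOR 0b0101101101011000 = 0b1001010100001110.
Add column by column in base 2, right to left:
  0+0 = 0
  1+1 = 0 carry 1
  1+0+1 = 0 carry 1
  1+1+1 = 1 carry 1
  0+0+1 = 1
  0+0 = 0
  0+1 = 1
  0+0 = 0
  1+1 = 0 carry 1
  0+1+1 = 0 carry 1
  1+1+1 = 1 carry 1
  0+0+1 = 1
  1+0 = 1
  0+1 = 1
  0+0 = 0
  1+0 = 1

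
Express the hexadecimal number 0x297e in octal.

0o24576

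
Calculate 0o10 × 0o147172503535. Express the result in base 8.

Multiply each base-8 digit by 8, carrying:
  5×8 = 40 → write 0 carry 5
  3×8+5 = 29 → write 5 carry 3
  5×8+3 = 43 → write 3 carry 5
  3×8+5 = 29 → write 5 carry 3
  0×8+3 = 3 → write 3
  5×8 = 40 → write 0 carry 5
  2×8+5 = 21 → write 5 carry 2
  7×8+2 = 58 → write 2 carry 7
  1×8+7 = 15 → write 7 carry 1
  7×8+1 = 57 → write 1 carry 7
  4×8+7 = 39 → write 7 carry 4
  1×8+4 = 12 → write 4 carry 1
  remaining carry: 1

0o1471725035350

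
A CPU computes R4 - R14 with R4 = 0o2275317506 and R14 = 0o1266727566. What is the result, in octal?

Subtract column by column in base 8:
  6-6 → 0
  0-6 → 2 (borrow)
  5-5-1 → 7 (borrow)
  7-7-1 → 7 (borrow)
  1-2-1 → 6 (borrow)
  3-7-1 → 3 (borrow)
  5-6-1 → 6 (borrow)
  7-6-1 → 0
  2-2 → 0
  2-1 → 1

0o1006367720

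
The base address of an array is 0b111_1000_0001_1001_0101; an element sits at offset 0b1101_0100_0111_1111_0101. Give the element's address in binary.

0b101001100100110001010

Add column by column in base 2, right to left:
  1+1 = 0 carry 1
  0+0+1 = 1
  1+1 = 0 carry 1
  0+0+1 = 1
  1+1 = 0 carry 1
  0+1+1 = 0 carry 1
  0+1+1 = 0 carry 1
  1+1+1 = 1 carry 1
  1+1+1 = 1 carry 1
  0+1+1 = 0 carry 1
  0+1+1 = 0 carry 1
  0+0+1 = 1
  0+0 = 0
  0+0 = 0
  0+1 = 1
  1+0 = 1
  1+1 = 0 carry 1
  1+0+1 = 0 carry 1
  1+1+1 = 1 carry 1
  0+1+1 = 0 carry 1
  final carry 1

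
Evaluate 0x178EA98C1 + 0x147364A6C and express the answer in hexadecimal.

0x2C020E32D

Add column by column in base 16, right to left:
  1+C = D
  C+6 = 2 carry 1
  8+A+1 = 3 carry 1
  9+4+1 = E
  A+6 = 0 carry 1
  E+3+1 = 2 carry 1
  8+7+1 = 0 carry 1
  7+4+1 = C
  1+1 = 2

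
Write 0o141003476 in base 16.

Each octal digit is 3 bits: 1=001 4=100 1=001 0=000 0=000 3=011 4=100 7=111 6=110.
Group the bits into nibbles: 0001 1000 0100 0000 0111 0011 1110 → 184073E.

0x184073E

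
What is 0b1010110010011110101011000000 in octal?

Group the bits in threes: 001 010 110 010 011 110 101 011 000 000 → 1262365300.

0o1262365300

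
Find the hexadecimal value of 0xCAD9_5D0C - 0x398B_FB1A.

0x914D61F2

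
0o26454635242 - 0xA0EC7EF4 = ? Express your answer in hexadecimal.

0x13C6BBAE

0o26454635242 = 0xB4B33AA2 in hexadecimal.
Subtract column by column in base 16:
  2-4 → E (borrow)
  A-F-1 → A (borrow)
  A-E-1 → B (borrow)
  3-7-1 → B (borrow)
  3-C-1 → 6 (borrow)
  B-E-1 → C (borrow)
  4-0-1 → 3
  B-A → 1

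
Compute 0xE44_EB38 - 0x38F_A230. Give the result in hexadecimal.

0xAB54908

Subtract column by column in base 16:
  8-0 → 8
  3-3 → 0
  B-2 → 9
  E-A → 4
  4-F → 5 (borrow)
  4-8-1 → B (borrow)
  E-3-1 → A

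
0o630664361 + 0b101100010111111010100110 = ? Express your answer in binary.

0b111000101001110011110010111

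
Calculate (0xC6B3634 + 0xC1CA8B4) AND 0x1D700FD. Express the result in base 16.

0x8700E8

Add column by column in base 16, right to left:
  4+4 = 8
  3+B = E
  6+8 = E
  3+A = D
  B+C = 7 carry 1
  6+1+1 = 8
  C+C = 8 carry 1
  final carry 1
Sum = 0x1887DEE8; now AND with 0x1D700FD:
  1&0=0, 8&1=0, 8&D=8, 7&7=7, D&0=0, E&0=0, E&F=E, 8&D=8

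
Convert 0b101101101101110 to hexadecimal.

Group the bits into nibbles: 0101 1011 0110 1110 → 5B6E.

0x5B6E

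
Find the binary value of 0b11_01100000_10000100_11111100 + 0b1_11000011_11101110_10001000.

Add column by column in base 2, right to left:
  0+0 = 0
  0+0 = 0
  1+0 = 1
  1+1 = 0 carry 1
  1+0+1 = 0 carry 1
  1+0+1 = 0 carry 1
  1+0+1 = 0 carry 1
  1+1+1 = 1 carry 1
  0+0+1 = 1
  0+1 = 1
  1+1 = 0 carry 1
  0+1+1 = 0 carry 1
  0+0+1 = 1
  0+1 = 1
  0+1 = 1
  1+1 = 0 carry 1
  0+1+1 = 0 carry 1
  0+1+1 = 0 carry 1
  0+0+1 = 1
  0+0 = 0
  0+0 = 0
  1+0 = 1
  1+1 = 0 carry 1
  0+1+1 = 0 carry 1
  1+1+1 = 1 carry 1
  1+0+1 = 0 carry 1
  final carry 1

0b101001001000111001110000100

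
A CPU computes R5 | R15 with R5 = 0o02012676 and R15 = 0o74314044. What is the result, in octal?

0o76316676

OR each oct digit independently (no carries):
  0|7=7, 2|4=6, 0|3=3, 1|1=1, 2|4=6, 6|0=6, 7|4=7, 6|4=6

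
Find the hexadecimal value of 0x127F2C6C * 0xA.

Multiply each base-16 digit by 10, carrying:
  C×10 = 120 → write 8 carry 7
  6×10+7 = 67 → write 3 carry 4
  C×10+4 = 124 → write C carry 7
  2×10+7 = 27 → write B carry 1
  F×10+1 = 151 → write 7 carry 9
  7×10+9 = 79 → write F carry 4
  2×10+4 = 24 → write 8 carry 1
  1×10+1 = 11 → write B

0xB8F7BC38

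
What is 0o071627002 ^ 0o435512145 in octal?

0o444335147

XOR each oct digit independently (no carries):
  0^4=4, 7^3=4, 1^5=4, 6^5=3, 2^1=3, 7^2=5, 0^1=1, 0^4=4, 2^5=7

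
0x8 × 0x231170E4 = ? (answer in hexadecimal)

0x1188B8720

Multiply each base-16 digit by 8, carrying:
  4×8 = 32 → write 0 carry 2
  E×8+2 = 114 → write 2 carry 7
  0×8+7 = 7 → write 7
  7×8 = 56 → write 8 carry 3
  1×8+3 = 11 → write B
  1×8 = 8 → write 8
  3×8 = 24 → write 8 carry 1
  2×8+1 = 17 → write 1 carry 1
  remaining carry: 1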